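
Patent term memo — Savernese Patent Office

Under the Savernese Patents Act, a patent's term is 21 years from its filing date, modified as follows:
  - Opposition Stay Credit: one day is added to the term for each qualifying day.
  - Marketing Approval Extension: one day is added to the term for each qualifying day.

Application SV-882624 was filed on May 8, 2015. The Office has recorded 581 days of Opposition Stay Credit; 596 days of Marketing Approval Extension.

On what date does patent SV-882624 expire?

Base term: filing date + 21 years → 8 May 2036.
Opposition Stay Credit: +581 days → 10 December 2037.
Marketing Approval Extension: +596 days → 29 July 2039.

July 29, 2039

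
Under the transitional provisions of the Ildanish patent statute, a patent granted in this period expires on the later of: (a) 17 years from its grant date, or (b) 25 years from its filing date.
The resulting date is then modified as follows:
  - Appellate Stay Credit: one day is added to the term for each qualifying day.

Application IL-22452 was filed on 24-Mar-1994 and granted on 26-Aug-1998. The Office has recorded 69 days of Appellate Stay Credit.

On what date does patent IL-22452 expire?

(a) grant + 17 years → 26 August 2015.
(b) filing + 25 years → 24 March 2019.
Later of the two: 24 March 2019.
Appellate Stay Credit: +69 days → 1 June 2019.

2019-06-01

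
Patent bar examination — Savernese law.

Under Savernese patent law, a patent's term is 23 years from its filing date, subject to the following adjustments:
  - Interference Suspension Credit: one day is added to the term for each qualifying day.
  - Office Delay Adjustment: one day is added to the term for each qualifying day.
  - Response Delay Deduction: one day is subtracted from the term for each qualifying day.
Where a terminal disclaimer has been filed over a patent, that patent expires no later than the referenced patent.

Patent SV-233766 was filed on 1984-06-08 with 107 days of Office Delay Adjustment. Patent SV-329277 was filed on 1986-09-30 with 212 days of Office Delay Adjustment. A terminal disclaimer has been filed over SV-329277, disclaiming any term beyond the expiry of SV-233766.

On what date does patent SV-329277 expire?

Natural term of SV-329277:
  Base: filing + 23 years → 30 September 2009.
  Office Delay Adjustment: +212 days → 30 April 2010.
Expiry of referenced patent SV-233766:
  Base: filing + 23 years → 8 June 2007.
  Office Delay Adjustment: +107 days → 23 September 2007.
Terminal disclaimer: SV-329277 expires on the earlier of 30 April 2010 and 23 September 2007.

2007-09-23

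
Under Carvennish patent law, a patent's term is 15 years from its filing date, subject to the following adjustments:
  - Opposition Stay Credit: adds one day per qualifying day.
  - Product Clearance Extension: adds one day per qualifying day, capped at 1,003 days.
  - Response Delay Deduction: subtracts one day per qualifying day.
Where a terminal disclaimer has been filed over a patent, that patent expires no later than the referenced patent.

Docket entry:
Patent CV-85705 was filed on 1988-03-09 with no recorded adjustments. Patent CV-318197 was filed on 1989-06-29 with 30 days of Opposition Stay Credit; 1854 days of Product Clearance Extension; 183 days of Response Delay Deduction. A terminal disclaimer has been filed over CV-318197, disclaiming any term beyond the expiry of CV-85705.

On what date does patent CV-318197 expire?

Natural term of CV-318197:
  Base: filing + 15 years → 29 June 2004.
  Opposition Stay Credit: +30 days → 29 July 2004.
  Product Clearance Extension: 1854 days claimed exceeds the 1003-day cap, so +1003 days → 28 April 2007.
  Response Delay Deduction: −183 days → 27 October 2006.
Expiry of referenced patent CV-85705:
  Base: filing + 15 years → 9 March 2003.
Terminal disclaimer: CV-318197 expires on the earlier of 27 October 2006 and 9 March 2003.

March 9, 2003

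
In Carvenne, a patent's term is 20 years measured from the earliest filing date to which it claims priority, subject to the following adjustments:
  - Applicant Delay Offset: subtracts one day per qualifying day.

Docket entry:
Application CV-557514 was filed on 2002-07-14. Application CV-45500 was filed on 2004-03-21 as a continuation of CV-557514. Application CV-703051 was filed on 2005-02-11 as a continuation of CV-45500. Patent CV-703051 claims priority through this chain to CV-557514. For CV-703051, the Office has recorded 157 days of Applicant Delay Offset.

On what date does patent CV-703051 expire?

Earliest priority filing: 14 July 2002.
Base term: 14 July 2002 + 20 years → 14 July 2022.
Applicant Delay Offset: −157 days → 7 February 2022.

2022-02-07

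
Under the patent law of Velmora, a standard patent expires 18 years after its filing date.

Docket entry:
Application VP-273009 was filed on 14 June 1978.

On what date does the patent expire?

1996-06-14

Filing date + 18 years → 14 June 1996.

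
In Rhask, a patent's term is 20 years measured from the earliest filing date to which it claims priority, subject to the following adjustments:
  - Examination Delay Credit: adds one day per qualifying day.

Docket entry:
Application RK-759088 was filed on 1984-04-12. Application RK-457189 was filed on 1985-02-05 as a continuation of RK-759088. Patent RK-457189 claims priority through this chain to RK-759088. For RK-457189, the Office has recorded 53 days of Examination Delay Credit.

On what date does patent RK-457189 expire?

Earliest priority filing: 12 April 1984.
Base term: 12 April 1984 + 20 years → 12 April 2004.
Examination Delay Credit: +53 days → 4 June 2004.

2004-06-04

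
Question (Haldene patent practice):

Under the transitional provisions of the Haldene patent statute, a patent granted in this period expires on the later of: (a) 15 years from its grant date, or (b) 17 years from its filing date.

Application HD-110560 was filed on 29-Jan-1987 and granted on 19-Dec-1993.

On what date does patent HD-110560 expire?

(a) grant + 15 years → 19 December 2008.
(b) filing + 17 years → 29 January 2004.
Later of the two: 19 December 2008.

2008-12-19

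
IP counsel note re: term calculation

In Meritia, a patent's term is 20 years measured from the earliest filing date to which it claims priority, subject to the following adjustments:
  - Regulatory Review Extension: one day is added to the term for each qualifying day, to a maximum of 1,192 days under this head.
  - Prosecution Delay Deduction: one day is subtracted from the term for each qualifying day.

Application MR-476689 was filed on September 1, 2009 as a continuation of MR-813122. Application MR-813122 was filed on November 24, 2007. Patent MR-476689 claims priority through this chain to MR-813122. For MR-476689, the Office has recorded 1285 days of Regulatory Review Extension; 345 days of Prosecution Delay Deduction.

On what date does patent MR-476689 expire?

Earliest priority filing: 24 November 2007.
Base term: 24 November 2007 + 20 years → 24 November 2027.
Regulatory Review Extension: 1285 days claimed exceeds the 1192-day cap, so +1192 days → 28 February 2031.
Prosecution Delay Deduction: −345 days → 20 March 2030.

2030-03-20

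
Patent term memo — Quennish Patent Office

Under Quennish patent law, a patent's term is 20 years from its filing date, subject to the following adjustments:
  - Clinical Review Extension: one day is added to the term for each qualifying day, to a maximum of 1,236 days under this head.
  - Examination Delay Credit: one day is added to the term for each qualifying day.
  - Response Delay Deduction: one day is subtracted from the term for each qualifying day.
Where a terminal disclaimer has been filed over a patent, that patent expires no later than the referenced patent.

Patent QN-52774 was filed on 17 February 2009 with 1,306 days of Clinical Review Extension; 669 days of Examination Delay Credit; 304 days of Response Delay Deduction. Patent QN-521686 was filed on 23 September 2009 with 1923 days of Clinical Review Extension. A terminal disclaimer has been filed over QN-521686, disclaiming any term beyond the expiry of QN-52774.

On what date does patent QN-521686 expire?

2033-02-10

Natural term of QN-521686:
  Base: filing + 20 years → 23 September 2029.
  Clinical Review Extension: 1923 days claimed exceeds the 1236-day cap, so +1236 days → 10 February 2033.
Expiry of referenced patent QN-52774:
  Base: filing + 20 years → 17 February 2029.
  Clinical Review Extension: 1306 days claimed exceeds the 1236-day cap, so +1236 days → 7 July 2032.
  Examination Delay Credit: +669 days → 7 May 2034.
  Response Delay Deduction: −304 days → 7 July 2033.
Terminal disclaimer: QN-521686 expires on the earlier of 10 February 2033 and 7 July 2033.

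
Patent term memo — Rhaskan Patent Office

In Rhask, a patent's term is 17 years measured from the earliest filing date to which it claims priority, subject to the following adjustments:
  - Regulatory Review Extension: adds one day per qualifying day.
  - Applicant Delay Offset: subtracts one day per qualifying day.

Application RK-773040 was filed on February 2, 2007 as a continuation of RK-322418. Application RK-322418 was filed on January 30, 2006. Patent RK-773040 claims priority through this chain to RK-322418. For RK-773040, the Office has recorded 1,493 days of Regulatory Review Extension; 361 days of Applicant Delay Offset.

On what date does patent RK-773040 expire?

Earliest priority filing: 30 January 2006.
Base term: 30 January 2006 + 17 years → 30 January 2023.
Regulatory Review Extension: +1493 days → 3 March 2027.
Applicant Delay Offset: −361 days → 7 March 2026.

2026-03-07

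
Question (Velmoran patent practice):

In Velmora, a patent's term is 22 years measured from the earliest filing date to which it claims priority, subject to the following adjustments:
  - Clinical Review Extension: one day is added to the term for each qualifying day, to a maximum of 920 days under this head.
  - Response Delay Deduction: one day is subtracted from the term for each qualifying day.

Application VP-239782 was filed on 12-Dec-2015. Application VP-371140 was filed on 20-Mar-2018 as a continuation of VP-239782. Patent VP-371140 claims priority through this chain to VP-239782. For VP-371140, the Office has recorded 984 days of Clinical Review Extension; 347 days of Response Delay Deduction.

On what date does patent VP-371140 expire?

Earliest priority filing: 12 December 2015.
Base term: 12 December 2015 + 22 years → 12 December 2037.
Clinical Review Extension: 984 days claimed exceeds the 920-day cap, so +920 days → 19 June 2040.
Response Delay Deduction: −347 days → 8 July 2039.

2039-07-08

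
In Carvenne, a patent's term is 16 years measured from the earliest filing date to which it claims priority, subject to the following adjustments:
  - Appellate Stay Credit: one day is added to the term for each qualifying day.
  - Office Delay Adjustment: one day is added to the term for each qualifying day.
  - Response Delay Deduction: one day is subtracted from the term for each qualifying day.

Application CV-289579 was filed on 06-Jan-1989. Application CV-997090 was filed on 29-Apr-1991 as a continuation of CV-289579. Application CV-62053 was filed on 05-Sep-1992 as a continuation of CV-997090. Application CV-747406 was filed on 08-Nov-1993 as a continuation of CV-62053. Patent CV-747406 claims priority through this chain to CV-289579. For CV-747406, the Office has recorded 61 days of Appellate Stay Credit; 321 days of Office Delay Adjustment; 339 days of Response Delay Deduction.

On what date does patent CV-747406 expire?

February 18, 2005

Earliest priority filing: 6 January 1989.
Base term: 6 January 1989 + 16 years → 6 January 2005.
Appellate Stay Credit: +61 days → 8 March 2005.
Office Delay Adjustment: +321 days → 23 January 2006.
Response Delay Deduction: −339 days → 18 February 2005.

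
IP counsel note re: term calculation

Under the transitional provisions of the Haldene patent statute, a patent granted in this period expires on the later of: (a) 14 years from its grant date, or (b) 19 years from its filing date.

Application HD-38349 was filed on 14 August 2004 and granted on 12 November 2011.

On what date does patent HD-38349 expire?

(a) grant + 14 years → 12 November 2025.
(b) filing + 19 years → 14 August 2023.
Later of the two: 12 November 2025.

November 12, 2025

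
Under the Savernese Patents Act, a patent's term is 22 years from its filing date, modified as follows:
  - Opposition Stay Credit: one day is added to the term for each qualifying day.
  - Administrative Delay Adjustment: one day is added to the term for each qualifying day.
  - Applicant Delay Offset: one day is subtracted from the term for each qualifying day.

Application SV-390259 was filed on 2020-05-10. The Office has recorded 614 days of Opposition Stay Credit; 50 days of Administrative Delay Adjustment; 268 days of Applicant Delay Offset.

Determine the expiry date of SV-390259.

2043-06-10

Base term: filing date + 22 years → 10 May 2042.
Opposition Stay Credit: +614 days → 14 January 2044.
Administrative Delay Adjustment: +50 days → 4 March 2044.
Applicant Delay Offset: −268 days → 10 June 2043.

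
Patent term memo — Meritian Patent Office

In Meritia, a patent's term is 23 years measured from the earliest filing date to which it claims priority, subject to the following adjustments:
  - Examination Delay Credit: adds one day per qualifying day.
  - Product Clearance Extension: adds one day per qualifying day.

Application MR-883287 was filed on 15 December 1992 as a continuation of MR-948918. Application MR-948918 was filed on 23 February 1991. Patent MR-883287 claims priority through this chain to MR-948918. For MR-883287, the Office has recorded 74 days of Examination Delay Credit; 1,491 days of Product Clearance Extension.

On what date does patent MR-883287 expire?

June 7, 2018

Earliest priority filing: 23 February 1991.
Base term: 23 February 1991 + 23 years → 23 February 2014.
Examination Delay Credit: +74 days → 8 May 2014.
Product Clearance Extension: +1491 days → 7 June 2018.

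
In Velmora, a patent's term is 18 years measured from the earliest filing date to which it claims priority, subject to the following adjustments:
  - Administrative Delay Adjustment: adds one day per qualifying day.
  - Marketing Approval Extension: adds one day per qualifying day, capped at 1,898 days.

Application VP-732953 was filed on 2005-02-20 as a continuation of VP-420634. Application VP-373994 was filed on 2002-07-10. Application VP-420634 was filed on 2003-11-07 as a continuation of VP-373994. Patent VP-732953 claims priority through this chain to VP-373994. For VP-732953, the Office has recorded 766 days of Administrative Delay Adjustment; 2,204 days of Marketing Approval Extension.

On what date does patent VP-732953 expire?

2027-10-26

Earliest priority filing: 10 July 2002.
Base term: 10 July 2002 + 18 years → 10 July 2020.
Administrative Delay Adjustment: +766 days → 15 August 2022.
Marketing Approval Extension: 2204 days claimed exceeds the 1898-day cap, so +1898 days → 26 October 2027.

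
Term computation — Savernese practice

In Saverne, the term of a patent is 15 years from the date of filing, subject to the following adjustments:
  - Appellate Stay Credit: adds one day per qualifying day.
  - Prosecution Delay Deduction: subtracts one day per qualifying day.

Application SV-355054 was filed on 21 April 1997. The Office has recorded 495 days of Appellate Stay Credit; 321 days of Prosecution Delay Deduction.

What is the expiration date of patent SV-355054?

October 12, 2012

Base term: filing date + 15 years → 21 April 2012.
Appellate Stay Credit: +495 days → 29 August 2013.
Prosecution Delay Deduction: −321 days → 12 October 2012.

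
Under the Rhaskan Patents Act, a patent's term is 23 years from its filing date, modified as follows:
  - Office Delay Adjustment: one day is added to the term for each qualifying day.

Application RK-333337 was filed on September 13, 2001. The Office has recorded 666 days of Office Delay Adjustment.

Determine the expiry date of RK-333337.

2026-07-11

Base term: filing date + 23 years → 13 September 2024.
Office Delay Adjustment: +666 days → 11 July 2026.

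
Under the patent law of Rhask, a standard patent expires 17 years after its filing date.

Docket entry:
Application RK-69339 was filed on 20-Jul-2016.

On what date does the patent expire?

Filing date + 17 years → 20 July 2033.

2033-07-20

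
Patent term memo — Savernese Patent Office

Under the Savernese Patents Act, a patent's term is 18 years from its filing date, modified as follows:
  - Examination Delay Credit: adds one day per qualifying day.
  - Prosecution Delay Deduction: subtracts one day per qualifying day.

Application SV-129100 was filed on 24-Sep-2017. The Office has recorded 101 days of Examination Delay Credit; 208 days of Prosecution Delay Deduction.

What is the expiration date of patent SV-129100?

2035-06-09

Base term: filing date + 18 years → 24 September 2035.
Examination Delay Credit: +101 days → 3 January 2036.
Prosecution Delay Deduction: −208 days → 9 June 2035.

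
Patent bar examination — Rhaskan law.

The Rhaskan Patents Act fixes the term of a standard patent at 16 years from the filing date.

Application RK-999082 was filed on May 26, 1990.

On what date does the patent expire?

May 26, 2006

Filing date + 16 years → 26 May 2006.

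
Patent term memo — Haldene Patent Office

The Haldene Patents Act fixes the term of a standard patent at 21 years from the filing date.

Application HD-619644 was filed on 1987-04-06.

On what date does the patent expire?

Filing date + 21 years → 6 April 2008.

2008-04-06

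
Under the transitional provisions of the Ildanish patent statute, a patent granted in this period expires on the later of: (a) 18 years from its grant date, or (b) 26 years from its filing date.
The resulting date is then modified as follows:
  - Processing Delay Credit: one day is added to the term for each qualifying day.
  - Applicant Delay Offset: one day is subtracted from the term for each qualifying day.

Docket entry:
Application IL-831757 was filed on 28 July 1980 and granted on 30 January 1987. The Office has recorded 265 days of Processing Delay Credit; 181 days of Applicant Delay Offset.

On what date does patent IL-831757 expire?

October 20, 2006

(a) grant + 18 years → 30 January 2005.
(b) filing + 26 years → 28 July 2006.
Later of the two: 28 July 2006.
Processing Delay Credit: +265 days → 19 April 2007.
Applicant Delay Offset: −181 days → 20 October 2006.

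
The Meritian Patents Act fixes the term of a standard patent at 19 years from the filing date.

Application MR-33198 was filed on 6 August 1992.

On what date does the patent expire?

Filing date + 19 years → 6 August 2011.

2011-08-06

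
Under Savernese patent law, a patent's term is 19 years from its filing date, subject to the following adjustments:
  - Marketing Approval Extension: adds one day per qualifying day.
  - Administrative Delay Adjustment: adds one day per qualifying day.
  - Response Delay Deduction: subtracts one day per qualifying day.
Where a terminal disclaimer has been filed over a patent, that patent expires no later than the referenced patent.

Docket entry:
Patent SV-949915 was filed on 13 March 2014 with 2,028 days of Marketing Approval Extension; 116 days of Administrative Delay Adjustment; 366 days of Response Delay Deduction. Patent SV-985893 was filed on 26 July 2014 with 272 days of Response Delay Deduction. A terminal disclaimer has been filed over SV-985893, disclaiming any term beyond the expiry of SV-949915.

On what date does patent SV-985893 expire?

Natural term of SV-985893:
  Base: filing + 19 years → 26 July 2033.
  Response Delay Deduction: −272 days → 27 October 2032.
Expiry of referenced patent SV-949915:
  Base: filing + 19 years → 13 March 2033.
  Marketing Approval Extension: +2028 days → 1 October 2038.
  Administrative Delay Adjustment: +116 days → 25 January 2039.
  Response Delay Deduction: −366 days → 24 January 2038.
Terminal disclaimer: SV-985893 expires on the earlier of 27 October 2032 and 24 January 2038.

October 27, 2032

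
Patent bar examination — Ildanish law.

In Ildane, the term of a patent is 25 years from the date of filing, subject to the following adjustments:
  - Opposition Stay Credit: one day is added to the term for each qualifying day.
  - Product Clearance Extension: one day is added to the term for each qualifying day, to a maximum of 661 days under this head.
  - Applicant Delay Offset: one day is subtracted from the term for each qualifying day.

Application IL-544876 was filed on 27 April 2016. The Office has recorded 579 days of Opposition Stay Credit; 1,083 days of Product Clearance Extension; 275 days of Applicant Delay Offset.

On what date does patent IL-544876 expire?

December 18, 2043

Base term: filing date + 25 years → 27 April 2041.
Opposition Stay Credit: +579 days → 27 November 2042.
Product Clearance Extension: 1083 days claimed exceeds the 661-day cap, so +661 days → 18 September 2044.
Applicant Delay Offset: −275 days → 18 December 2043.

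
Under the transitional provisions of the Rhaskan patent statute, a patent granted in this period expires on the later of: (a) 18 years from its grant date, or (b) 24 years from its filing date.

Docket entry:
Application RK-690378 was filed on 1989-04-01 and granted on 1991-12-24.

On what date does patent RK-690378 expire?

April 1, 2013

(a) grant + 18 years → 24 December 2009.
(b) filing + 24 years → 1 April 2013.
Later of the two: 1 April 2013.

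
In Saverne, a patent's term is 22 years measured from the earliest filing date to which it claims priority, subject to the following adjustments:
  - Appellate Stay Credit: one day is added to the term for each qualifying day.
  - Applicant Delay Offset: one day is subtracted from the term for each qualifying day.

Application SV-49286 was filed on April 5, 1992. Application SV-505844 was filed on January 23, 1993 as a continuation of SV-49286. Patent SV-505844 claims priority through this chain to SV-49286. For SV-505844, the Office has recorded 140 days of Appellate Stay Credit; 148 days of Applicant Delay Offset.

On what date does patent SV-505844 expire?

2014-03-28

Earliest priority filing: 5 April 1992.
Base term: 5 April 1992 + 22 years → 5 April 2014.
Appellate Stay Credit: +140 days → 23 August 2014.
Applicant Delay Offset: −148 days → 28 March 2014.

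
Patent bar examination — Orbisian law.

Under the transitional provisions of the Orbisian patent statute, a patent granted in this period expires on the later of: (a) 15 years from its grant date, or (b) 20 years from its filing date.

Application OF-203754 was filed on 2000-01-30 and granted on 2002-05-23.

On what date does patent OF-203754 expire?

2020-01-30

(a) grant + 15 years → 23 May 2017.
(b) filing + 20 years → 30 January 2020.
Later of the two: 30 January 2020.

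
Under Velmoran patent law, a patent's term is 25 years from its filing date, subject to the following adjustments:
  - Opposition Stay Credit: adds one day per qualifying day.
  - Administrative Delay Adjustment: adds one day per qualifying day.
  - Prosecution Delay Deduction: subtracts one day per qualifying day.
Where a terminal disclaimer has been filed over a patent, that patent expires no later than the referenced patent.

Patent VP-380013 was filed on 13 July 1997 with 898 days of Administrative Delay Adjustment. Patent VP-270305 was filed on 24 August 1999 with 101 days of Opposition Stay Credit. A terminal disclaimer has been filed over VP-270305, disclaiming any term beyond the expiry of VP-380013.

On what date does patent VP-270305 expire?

Natural term of VP-270305:
  Base: filing + 25 years → 24 August 2024.
  Opposition Stay Credit: +101 days → 3 December 2024.
Expiry of referenced patent VP-380013:
  Base: filing + 25 years → 13 July 2022.
  Administrative Delay Adjustment: +898 days → 27 December 2024.
Terminal disclaimer: VP-270305 expires on the earlier of 3 December 2024 and 27 December 2024.

2024-12-03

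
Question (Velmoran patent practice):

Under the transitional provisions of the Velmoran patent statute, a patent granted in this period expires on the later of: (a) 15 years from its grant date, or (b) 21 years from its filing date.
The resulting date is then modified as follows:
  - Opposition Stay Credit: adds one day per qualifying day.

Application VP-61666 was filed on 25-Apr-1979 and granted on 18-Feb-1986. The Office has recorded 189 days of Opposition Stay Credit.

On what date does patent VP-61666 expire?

2001-08-26

(a) grant + 15 years → 18 February 2001.
(b) filing + 21 years → 25 April 2000.
Later of the two: 18 February 2001.
Opposition Stay Credit: +189 days → 26 August 2001.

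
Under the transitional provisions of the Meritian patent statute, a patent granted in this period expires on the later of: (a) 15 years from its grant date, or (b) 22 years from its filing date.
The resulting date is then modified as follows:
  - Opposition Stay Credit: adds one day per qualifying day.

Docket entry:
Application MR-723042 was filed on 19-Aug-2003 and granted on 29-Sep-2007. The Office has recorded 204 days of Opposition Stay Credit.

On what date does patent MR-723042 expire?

2026-03-11

(a) grant + 15 years → 29 September 2022.
(b) filing + 22 years → 19 August 2025.
Later of the two: 19 August 2025.
Opposition Stay Credit: +204 days → 11 March 2026.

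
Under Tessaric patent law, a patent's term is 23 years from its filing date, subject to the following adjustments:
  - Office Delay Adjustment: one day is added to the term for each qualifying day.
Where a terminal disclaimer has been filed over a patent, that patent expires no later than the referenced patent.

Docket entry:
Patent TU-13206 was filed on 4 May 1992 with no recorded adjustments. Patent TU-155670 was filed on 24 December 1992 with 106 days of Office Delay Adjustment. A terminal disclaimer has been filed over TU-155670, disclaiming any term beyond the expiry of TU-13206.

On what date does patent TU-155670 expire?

Natural term of TU-155670:
  Base: filing + 23 years → 24 December 2015.
  Office Delay Adjustment: +106 days → 8 April 2016.
Expiry of referenced patent TU-13206:
  Base: filing + 23 years → 4 May 2015.
Terminal disclaimer: TU-155670 expires on the earlier of 8 April 2016 and 4 May 2015.

2015-05-04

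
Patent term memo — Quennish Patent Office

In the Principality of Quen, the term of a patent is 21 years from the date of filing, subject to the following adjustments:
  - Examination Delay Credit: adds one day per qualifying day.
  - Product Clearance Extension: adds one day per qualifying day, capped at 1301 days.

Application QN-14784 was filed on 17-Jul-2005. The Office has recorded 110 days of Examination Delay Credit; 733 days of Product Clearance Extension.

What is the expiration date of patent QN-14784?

November 6, 2028

Base term: filing date + 21 years → 17 July 2026.
Examination Delay Credit: +110 days → 4 November 2026.
Product Clearance Extension: 733 days (within the 1301-day cap) → +733 days → 6 November 2028.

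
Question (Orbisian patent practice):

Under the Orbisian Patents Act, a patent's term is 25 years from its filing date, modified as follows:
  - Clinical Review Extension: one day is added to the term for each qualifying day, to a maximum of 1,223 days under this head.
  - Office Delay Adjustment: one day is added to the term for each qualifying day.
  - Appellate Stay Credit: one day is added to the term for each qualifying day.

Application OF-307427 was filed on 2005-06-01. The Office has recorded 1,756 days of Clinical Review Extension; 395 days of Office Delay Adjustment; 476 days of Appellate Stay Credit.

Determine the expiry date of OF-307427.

Base term: filing date + 25 years → 1 June 2030.
Clinical Review Extension: 1756 days claimed exceeds the 1223-day cap, so +1223 days → 6 October 2033.
Office Delay Adjustment: +395 days → 5 November 2034.
Appellate Stay Credit: +476 days → 24 February 2036.

2036-02-24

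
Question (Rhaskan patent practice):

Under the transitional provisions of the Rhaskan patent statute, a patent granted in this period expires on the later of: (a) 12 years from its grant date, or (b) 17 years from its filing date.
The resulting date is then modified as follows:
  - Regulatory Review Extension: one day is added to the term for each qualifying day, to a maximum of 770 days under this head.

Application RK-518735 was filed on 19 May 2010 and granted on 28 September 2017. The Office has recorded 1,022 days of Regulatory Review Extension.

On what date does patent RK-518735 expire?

(a) grant + 12 years → 28 September 2029.
(b) filing + 17 years → 19 May 2027.
Later of the two: 28 September 2029.
Regulatory Review Extension: 1022 days claimed exceeds the 770-day cap, so +770 days → 7 November 2031.

2031-11-07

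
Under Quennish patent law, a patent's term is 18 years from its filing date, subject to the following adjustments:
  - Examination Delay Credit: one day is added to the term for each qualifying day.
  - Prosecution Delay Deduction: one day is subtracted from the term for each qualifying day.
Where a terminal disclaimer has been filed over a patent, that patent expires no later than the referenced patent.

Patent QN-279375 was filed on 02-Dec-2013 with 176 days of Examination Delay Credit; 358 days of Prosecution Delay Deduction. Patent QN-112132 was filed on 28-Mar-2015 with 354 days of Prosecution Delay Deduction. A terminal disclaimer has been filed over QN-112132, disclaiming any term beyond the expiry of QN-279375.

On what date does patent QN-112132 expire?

June 3, 2031

Natural term of QN-112132:
  Base: filing + 18 years → 28 March 2033.
  Prosecution Delay Deduction: −354 days → 8 April 2032.
Expiry of referenced patent QN-279375:
  Base: filing + 18 years → 2 December 2031.
  Examination Delay Credit: +176 days → 26 May 2032.
  Prosecution Delay Deduction: −358 days → 3 June 2031.
Terminal disclaimer: QN-112132 expires on the earlier of 8 April 2032 and 3 June 2031.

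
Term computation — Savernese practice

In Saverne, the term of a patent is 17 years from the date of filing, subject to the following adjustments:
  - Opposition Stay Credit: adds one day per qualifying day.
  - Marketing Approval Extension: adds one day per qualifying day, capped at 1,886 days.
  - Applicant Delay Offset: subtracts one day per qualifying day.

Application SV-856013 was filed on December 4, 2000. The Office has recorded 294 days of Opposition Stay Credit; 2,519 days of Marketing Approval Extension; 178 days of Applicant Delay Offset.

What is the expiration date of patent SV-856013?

2023-05-29

Base term: filing date + 17 years → 4 December 2017.
Opposition Stay Credit: +294 days → 24 September 2018.
Marketing Approval Extension: 2519 days claimed exceeds the 1886-day cap, so +1886 days → 23 November 2023.
Applicant Delay Offset: −178 days → 29 May 2023.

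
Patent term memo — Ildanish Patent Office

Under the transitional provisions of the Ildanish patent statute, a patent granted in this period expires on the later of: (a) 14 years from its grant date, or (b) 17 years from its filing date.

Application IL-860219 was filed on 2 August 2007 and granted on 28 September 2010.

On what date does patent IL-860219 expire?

September 28, 2024

(a) grant + 14 years → 28 September 2024.
(b) filing + 17 years → 2 August 2024.
Later of the two: 28 September 2024.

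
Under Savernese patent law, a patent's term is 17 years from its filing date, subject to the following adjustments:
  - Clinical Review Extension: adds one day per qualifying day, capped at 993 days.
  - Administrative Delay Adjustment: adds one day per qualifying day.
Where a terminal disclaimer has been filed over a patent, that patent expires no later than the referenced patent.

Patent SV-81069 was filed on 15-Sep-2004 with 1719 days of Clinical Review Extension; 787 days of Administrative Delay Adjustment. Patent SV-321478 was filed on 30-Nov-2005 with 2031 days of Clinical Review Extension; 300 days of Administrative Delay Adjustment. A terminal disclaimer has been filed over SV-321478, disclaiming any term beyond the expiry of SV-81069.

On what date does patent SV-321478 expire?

Natural term of SV-321478:
  Base: filing + 17 years → 30 November 2022.
  Clinical Review Extension: 2031 days claimed exceeds the 993-day cap, so +993 days → 19 August 2025.
  Administrative Delay Adjustment: +300 days → 15 June 2026.
Expiry of referenced patent SV-81069:
  Base: filing + 17 years → 15 September 2021.
  Clinical Review Extension: 1719 days claimed exceeds the 993-day cap, so +993 days → 4 June 2024.
  Administrative Delay Adjustment: +787 days → 31 July 2026.
Terminal disclaimer: SV-321478 expires on the earlier of 15 June 2026 and 31 July 2026.

June 15, 2026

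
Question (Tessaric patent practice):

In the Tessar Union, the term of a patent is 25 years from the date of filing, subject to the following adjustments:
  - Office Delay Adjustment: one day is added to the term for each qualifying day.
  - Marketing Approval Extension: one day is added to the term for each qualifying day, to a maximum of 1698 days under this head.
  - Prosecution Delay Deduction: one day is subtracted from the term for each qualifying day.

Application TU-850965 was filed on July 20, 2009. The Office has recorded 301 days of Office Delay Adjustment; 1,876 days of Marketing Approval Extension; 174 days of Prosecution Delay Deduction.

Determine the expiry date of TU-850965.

July 19, 2039

Base term: filing date + 25 years → 20 July 2034.
Office Delay Adjustment: +301 days → 17 May 2035.
Marketing Approval Extension: 1876 days claimed exceeds the 1698-day cap, so +1698 days → 9 January 2040.
Prosecution Delay Deduction: −174 days → 19 July 2039.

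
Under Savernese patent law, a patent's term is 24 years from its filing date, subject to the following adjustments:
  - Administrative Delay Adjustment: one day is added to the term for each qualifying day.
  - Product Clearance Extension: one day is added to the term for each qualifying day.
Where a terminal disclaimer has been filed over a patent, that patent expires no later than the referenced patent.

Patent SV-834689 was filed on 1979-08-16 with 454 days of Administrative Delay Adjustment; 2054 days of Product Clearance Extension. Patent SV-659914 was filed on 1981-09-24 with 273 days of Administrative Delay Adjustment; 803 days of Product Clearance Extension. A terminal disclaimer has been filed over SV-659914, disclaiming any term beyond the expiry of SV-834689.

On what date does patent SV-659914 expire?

2008-09-04

Natural term of SV-659914:
  Base: filing + 24 years → 24 September 2005.
  Administrative Delay Adjustment: +273 days → 24 June 2006.
  Product Clearance Extension: +803 days → 4 September 2008.
Expiry of referenced patent SV-834689:
  Base: filing + 24 years → 16 August 2003.
  Administrative Delay Adjustment: +454 days → 12 November 2004.
  Product Clearance Extension: +2054 days → 28 June 2010.
Terminal disclaimer: SV-659914 expires on the earlier of 4 September 2008 and 28 June 2010.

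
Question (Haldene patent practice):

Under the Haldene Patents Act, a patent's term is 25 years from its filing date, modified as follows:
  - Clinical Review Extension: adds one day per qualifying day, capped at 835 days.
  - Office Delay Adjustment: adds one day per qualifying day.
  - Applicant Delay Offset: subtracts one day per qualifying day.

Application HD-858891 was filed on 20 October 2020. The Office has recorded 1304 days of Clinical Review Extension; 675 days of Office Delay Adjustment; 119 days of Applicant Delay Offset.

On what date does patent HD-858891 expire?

2049-08-11

Base term: filing date + 25 years → 20 October 2045.
Clinical Review Extension: 1304 days claimed exceeds the 835-day cap, so +835 days → 2 February 2048.
Office Delay Adjustment: +675 days → 8 December 2049.
Applicant Delay Offset: −119 days → 11 August 2049.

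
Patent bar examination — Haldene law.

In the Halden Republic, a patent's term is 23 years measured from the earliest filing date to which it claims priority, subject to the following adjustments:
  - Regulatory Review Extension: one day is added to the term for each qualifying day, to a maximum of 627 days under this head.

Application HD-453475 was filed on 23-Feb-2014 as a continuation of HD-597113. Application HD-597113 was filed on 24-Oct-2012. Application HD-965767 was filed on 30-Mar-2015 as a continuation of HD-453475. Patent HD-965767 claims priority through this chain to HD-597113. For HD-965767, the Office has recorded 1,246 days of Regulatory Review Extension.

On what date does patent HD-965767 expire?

2037-07-12

Earliest priority filing: 24 October 2012.
Base term: 24 October 2012 + 23 years → 24 October 2035.
Regulatory Review Extension: 1246 days claimed exceeds the 627-day cap, so +627 days → 12 July 2037.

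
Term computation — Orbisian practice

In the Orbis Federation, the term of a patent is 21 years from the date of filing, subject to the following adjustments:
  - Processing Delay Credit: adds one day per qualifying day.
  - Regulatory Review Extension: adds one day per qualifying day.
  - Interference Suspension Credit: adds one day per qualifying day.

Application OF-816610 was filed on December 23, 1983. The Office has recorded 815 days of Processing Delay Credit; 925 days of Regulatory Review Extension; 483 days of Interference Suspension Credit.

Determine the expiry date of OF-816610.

Base term: filing date + 21 years → 23 December 2004.
Processing Delay Credit: +815 days → 18 March 2007.
Regulatory Review Extension: +925 days → 28 September 2009.
Interference Suspension Credit: +483 days → 24 January 2011.

January 24, 2011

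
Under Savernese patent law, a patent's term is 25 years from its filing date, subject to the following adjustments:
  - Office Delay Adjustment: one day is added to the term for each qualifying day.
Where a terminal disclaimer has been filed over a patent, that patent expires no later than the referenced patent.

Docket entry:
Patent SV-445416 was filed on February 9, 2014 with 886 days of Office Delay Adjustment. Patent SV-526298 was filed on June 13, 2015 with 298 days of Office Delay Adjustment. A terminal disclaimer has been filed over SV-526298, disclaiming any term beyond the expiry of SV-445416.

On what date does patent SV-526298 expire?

Natural term of SV-526298:
  Base: filing + 25 years → 13 June 2040.
  Office Delay Adjustment: +298 days → 7 April 2041.
Expiry of referenced patent SV-445416:
  Base: filing + 25 years → 9 February 2039.
  Office Delay Adjustment: +886 days → 14 July 2041.
Terminal disclaimer: SV-526298 expires on the earlier of 7 April 2041 and 14 July 2041.

2041-04-07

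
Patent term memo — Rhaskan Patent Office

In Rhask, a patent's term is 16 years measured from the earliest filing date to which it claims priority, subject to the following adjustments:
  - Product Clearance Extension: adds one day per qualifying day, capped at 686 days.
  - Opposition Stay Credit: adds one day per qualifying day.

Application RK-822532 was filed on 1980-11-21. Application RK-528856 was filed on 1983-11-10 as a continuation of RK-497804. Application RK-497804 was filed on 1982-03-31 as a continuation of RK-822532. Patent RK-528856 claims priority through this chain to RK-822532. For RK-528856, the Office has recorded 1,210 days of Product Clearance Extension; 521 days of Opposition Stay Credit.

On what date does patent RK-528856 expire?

2000-03-12

Earliest priority filing: 21 November 1980.
Base term: 21 November 1980 + 16 years → 21 November 1996.
Product Clearance Extension: 1210 days claimed exceeds the 686-day cap, so +686 days → 8 October 1998.
Opposition Stay Credit: +521 days → 12 March 2000.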